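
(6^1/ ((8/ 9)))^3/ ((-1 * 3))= -6561/ 64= -102.52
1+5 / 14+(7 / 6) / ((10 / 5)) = 163 / 84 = 1.94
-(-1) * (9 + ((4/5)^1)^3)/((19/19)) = 1189/125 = 9.51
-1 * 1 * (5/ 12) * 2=-5/ 6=-0.83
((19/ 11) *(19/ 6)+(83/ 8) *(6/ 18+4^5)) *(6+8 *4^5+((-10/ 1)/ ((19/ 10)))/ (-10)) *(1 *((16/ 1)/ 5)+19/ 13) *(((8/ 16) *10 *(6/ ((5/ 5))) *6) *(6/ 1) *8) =9539405763205536/ 2717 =3511006905854.08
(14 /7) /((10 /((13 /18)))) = 13 /90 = 0.14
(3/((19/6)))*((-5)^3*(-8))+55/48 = 865045/912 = 948.51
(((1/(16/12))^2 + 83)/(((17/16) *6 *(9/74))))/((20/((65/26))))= 49469/3672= 13.47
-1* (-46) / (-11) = -46 / 11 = -4.18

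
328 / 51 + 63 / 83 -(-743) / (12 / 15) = 15847343 / 16932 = 935.94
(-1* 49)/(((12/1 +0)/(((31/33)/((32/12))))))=-1519/1056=-1.44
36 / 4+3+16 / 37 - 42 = -1094 / 37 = -29.57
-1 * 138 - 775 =-913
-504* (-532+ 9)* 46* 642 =7784398944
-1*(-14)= 14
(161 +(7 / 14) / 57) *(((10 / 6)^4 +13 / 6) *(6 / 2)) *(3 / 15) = 5877271 / 6156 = 954.72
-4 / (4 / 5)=-5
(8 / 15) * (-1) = -8 / 15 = -0.53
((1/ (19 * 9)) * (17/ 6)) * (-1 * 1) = -17/ 1026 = -0.02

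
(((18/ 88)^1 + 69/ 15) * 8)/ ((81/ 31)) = 65534/ 4455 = 14.71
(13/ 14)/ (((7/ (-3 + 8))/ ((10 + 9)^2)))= 23465/ 98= 239.44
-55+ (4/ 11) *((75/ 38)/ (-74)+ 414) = 738778/ 7733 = 95.54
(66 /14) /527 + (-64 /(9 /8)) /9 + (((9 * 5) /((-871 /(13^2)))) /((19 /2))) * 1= -2750605465 /380383857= -7.23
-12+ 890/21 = 638/21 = 30.38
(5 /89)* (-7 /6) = -35 /534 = -0.07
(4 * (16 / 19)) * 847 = 54208 / 19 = 2853.05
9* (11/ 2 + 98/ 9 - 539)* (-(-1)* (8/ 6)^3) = -301024/ 27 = -11149.04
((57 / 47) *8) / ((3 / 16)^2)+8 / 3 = 13096 / 47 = 278.64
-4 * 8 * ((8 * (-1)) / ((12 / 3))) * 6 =384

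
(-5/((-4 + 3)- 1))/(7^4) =5/4802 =0.00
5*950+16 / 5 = 23766 / 5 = 4753.20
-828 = -828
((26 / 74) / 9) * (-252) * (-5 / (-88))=-455 / 814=-0.56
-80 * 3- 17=-257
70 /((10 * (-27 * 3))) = -7 /81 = -0.09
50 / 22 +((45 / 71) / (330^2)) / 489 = 190954501 / 84019980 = 2.27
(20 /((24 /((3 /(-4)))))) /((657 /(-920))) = 575 /657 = 0.88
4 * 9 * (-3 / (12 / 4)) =-36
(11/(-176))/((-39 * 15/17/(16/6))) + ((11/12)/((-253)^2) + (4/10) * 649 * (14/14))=10604697479/40849380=259.60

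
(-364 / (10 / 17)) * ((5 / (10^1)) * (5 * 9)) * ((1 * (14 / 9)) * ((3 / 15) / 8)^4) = -0.01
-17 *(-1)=17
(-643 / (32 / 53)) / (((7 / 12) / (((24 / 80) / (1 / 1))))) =-306711 / 560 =-547.70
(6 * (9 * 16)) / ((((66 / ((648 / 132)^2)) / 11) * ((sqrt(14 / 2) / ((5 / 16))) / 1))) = 131220 * sqrt(7) / 847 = 409.89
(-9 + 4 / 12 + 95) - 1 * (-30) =349 / 3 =116.33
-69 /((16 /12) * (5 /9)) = -93.15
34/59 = 0.58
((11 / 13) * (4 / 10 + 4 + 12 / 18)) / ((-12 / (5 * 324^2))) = -2437776 / 13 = -187521.23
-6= -6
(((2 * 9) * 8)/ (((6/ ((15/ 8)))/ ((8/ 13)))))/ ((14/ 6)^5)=87480/ 218491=0.40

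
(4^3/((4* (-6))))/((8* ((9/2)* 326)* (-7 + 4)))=1/13203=0.00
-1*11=-11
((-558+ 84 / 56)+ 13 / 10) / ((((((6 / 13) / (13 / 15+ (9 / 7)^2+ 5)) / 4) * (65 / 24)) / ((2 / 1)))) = -490974464 / 18375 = -26719.70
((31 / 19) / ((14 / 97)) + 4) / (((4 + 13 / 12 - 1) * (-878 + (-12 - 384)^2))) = 12213 / 508123973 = 0.00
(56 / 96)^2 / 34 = 49 / 4896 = 0.01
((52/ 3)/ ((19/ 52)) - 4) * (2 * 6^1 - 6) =4952/ 19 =260.63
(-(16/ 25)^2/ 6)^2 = 0.00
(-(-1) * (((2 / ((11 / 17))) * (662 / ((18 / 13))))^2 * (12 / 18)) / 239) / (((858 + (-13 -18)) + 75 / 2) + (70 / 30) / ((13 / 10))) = 1113022310608 / 158280945669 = 7.03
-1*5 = -5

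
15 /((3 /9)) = 45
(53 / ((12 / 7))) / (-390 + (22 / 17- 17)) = -6307 / 82764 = -0.08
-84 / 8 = -10.50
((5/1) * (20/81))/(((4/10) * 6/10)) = 1250/243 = 5.14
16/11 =1.45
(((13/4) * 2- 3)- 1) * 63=315/2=157.50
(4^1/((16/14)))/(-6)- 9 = -115/12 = -9.58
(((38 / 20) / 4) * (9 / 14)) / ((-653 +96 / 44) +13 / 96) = -11286 / 24049235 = -0.00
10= 10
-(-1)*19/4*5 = 95/4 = 23.75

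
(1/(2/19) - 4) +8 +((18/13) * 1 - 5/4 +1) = 761/52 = 14.63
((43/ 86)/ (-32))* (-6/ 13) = 3/ 416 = 0.01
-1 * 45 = -45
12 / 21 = 4 / 7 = 0.57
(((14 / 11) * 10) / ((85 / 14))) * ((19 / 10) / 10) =1862 / 4675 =0.40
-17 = -17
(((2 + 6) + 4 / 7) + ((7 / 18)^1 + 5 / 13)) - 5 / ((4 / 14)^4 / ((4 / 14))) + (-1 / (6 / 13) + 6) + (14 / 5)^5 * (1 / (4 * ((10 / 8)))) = -17073692777 / 102375000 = -166.78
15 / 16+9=159 / 16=9.94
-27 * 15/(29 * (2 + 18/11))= -891/232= -3.84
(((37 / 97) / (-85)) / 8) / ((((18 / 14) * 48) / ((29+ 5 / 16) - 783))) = 0.01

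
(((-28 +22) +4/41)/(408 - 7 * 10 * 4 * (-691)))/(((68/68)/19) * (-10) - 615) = 2299/46484163280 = 0.00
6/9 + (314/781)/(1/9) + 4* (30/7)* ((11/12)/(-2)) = -58585/16401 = -3.57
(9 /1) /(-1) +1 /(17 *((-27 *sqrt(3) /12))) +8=-1 - 4 *sqrt(3) /459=-1.02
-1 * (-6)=6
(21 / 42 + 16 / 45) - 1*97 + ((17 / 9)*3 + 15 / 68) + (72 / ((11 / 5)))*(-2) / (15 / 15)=-5241257 / 33660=-155.71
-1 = -1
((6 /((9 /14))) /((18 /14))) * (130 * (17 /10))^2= 9572836 /27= 354549.48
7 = 7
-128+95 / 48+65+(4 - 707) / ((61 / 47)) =-1764637 / 2928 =-602.68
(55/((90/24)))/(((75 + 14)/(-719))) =-31636/267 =-118.49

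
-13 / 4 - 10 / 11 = -183 / 44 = -4.16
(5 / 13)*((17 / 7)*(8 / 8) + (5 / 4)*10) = 1045 / 182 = 5.74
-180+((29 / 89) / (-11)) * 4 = -176336 / 979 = -180.12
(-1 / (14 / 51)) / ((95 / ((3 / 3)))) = -51 / 1330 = -0.04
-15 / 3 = -5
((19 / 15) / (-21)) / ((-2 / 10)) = 19 / 63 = 0.30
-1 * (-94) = 94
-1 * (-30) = 30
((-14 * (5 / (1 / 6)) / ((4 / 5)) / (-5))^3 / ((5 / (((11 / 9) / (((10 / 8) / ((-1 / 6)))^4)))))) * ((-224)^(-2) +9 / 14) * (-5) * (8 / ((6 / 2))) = -2483789 / 3240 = -766.60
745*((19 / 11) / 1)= 14155 / 11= 1286.82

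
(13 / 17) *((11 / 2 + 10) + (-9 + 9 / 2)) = 143 / 17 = 8.41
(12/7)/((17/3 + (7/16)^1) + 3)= 576/3059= 0.19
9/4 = 2.25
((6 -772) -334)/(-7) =1100/7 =157.14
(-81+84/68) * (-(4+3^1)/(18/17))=1582/3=527.33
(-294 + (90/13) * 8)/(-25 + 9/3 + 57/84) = 28952/2587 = 11.19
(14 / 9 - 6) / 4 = -10 / 9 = -1.11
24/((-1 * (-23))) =24/23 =1.04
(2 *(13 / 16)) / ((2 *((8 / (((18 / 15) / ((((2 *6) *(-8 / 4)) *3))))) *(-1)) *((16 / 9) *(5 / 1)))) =39 / 204800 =0.00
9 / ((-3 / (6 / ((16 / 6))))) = -27 / 4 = -6.75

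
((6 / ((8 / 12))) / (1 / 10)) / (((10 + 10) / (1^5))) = 9 / 2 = 4.50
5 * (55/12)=275/12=22.92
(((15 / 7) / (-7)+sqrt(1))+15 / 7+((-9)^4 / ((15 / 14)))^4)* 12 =16873629291835844.14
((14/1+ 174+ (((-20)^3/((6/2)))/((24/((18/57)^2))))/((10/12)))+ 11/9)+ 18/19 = 574661/3249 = 176.87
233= 233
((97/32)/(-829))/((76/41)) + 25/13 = 50351499/26209664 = 1.92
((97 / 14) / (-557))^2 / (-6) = -9409 / 364852824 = -0.00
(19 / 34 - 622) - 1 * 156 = -26433 / 34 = -777.44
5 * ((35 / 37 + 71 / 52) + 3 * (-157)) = -2343.44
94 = 94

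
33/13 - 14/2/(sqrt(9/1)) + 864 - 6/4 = 67291/78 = 862.71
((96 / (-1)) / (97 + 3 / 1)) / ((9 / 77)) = -616 / 75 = -8.21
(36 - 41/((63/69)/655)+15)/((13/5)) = -3082970/273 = -11292.93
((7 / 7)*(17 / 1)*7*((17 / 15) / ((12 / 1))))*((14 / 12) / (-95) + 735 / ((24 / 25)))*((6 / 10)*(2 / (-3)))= -3531342731 / 1026000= -3441.85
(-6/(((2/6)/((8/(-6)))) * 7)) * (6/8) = 18/7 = 2.57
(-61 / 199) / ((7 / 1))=-61 / 1393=-0.04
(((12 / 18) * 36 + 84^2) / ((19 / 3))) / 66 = 3540 / 209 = 16.94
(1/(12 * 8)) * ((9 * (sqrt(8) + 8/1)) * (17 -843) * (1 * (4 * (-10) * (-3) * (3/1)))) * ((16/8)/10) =-44604 -11151 * sqrt(2) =-60373.90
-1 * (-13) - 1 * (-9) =22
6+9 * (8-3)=51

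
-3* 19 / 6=-19 / 2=-9.50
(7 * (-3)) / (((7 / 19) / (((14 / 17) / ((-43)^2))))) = -0.03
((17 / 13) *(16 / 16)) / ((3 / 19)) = 323 / 39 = 8.28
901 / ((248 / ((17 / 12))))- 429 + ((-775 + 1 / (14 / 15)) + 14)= -24660541 / 20832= -1183.78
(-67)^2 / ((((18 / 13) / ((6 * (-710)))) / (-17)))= 704368990 / 3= 234789663.33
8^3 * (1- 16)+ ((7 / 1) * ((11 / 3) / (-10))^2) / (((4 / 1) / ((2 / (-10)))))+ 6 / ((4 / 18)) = -137754847 / 18000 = -7653.05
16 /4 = 4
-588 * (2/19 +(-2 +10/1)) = -90552/19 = -4765.89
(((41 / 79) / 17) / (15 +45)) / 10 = 0.00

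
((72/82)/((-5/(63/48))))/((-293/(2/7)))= 27/120130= 0.00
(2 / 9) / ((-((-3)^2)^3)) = -2 / 6561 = -0.00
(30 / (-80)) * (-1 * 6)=9 / 4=2.25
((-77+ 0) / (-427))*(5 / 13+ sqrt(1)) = 198 / 793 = 0.25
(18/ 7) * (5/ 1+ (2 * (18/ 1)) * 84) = 54522/ 7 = 7788.86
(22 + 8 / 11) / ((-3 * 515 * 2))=-25 / 3399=-0.01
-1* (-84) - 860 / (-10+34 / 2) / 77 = 44416 / 539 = 82.40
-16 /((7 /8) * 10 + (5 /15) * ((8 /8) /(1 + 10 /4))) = -1344 /743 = -1.81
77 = 77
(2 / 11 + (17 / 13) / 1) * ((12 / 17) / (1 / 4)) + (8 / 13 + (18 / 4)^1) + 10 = 93939 / 4862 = 19.32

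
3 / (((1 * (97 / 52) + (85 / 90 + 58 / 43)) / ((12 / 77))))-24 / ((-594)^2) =1935320626 / 17224953669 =0.11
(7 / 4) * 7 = 49 / 4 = 12.25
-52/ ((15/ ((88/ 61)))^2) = -402688/ 837225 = -0.48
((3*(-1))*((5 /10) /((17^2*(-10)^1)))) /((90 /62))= 31 /86700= 0.00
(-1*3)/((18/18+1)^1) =-3/2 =-1.50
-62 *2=-124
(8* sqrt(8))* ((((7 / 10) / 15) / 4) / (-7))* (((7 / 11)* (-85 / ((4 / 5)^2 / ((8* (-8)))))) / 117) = -4760* sqrt(2) / 3861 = -1.74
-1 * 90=-90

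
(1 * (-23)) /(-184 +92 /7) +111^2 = 640699 /52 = 12321.13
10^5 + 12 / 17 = 1700012 / 17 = 100000.71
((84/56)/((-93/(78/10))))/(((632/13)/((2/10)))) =-507/979600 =-0.00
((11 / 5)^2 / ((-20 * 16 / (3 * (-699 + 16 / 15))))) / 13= 1266749 / 520000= 2.44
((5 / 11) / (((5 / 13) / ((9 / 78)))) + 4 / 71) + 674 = 1053089 / 1562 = 674.19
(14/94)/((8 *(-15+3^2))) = -7/2256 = -0.00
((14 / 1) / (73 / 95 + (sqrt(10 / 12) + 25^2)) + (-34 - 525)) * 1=-11852753397301 / 21204343099 - 126350 * sqrt(30) / 21204343099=-558.98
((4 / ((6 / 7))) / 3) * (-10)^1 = -140 / 9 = -15.56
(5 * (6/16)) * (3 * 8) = 45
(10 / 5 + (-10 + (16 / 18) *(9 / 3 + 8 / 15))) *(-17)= 11152 / 135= 82.61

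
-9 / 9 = -1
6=6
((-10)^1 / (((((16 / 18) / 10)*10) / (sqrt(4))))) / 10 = -9 / 4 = -2.25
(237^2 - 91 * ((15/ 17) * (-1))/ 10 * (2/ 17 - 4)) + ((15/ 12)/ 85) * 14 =32447783/ 578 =56138.03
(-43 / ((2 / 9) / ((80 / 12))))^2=1664100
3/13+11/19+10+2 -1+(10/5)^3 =4893/247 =19.81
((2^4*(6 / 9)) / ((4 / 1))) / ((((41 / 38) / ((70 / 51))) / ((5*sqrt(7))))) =106400*sqrt(7) / 6273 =44.88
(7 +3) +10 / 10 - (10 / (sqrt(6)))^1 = 11 - 5 *sqrt(6) / 3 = 6.92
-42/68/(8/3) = -63/272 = -0.23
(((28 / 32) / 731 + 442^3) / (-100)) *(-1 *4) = 504979993031 / 146200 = 3454035.52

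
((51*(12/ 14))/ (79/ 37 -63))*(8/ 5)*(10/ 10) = -22644/ 19705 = -1.15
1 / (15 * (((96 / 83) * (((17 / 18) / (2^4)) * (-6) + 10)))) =83 / 13890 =0.01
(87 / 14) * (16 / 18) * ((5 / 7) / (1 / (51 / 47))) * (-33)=-325380 / 2303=-141.29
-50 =-50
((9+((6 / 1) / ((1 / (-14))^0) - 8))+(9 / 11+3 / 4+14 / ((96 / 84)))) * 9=2061 / 11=187.36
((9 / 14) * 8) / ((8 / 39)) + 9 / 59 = 20835 / 826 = 25.22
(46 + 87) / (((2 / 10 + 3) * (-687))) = -665 / 10992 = -0.06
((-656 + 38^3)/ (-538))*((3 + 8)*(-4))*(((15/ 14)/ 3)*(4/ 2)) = 5963760/ 1883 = 3167.16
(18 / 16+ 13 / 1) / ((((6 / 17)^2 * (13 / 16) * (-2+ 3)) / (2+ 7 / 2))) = 359227 / 468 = 767.58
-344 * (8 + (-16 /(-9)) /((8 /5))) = -28208 /9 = -3134.22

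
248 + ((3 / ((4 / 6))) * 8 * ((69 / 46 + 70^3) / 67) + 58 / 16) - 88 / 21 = 2077258195 / 11256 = 184546.75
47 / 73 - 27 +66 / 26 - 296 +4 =-299711 / 949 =-315.82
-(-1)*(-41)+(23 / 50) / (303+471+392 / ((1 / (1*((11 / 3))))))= -13599631 / 331700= -41.00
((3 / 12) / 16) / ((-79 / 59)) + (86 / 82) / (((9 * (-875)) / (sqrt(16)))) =-0.01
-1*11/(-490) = 0.02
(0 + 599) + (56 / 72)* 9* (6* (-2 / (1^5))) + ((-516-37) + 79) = 41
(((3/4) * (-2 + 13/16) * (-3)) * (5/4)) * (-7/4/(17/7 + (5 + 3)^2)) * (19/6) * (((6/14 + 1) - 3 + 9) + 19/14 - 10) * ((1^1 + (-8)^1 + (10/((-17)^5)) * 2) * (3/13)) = -75347703039/137867112448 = -0.55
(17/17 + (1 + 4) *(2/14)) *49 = 84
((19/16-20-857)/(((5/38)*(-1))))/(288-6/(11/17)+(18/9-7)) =2928717/120440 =24.32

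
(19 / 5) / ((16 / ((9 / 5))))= 171 / 400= 0.43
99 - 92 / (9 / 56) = -4261 / 9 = -473.44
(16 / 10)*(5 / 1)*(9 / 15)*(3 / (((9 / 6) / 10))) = 96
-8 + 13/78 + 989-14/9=17633/18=979.61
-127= -127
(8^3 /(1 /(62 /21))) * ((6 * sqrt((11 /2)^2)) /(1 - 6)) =-349184 /35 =-9976.69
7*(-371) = -2597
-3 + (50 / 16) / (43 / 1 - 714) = -16129 / 5368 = -3.00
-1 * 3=-3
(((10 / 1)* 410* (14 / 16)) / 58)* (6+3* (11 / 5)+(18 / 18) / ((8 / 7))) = 773465 / 928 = 833.48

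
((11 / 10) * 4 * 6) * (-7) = -924 / 5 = -184.80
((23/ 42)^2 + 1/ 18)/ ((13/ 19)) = 3971/ 7644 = 0.52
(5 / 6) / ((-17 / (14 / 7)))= -5 / 51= -0.10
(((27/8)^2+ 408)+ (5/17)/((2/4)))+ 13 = 471081/1088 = 432.98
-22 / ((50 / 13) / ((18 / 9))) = -286 / 25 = -11.44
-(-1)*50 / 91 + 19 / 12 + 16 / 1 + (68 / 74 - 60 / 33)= 7659335 / 444444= 17.23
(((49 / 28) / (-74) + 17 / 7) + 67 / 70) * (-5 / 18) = -34831 / 37296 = -0.93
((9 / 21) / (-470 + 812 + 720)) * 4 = 2 / 1239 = 0.00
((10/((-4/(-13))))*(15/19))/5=5.13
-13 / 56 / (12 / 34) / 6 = -221 / 2016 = -0.11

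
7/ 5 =1.40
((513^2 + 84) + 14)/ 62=263267/ 62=4246.24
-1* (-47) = 47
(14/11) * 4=56/11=5.09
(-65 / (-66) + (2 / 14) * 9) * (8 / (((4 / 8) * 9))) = 4.04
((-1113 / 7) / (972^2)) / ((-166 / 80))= 265 / 3267378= 0.00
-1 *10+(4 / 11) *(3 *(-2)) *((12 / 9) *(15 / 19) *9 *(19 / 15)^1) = -398 / 11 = -36.18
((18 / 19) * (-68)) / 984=-51 / 779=-0.07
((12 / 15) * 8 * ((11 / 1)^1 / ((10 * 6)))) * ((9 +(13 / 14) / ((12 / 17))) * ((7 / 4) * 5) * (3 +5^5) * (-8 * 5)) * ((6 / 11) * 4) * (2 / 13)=-4447855.59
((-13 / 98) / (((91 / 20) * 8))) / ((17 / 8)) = -10 / 5831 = -0.00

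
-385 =-385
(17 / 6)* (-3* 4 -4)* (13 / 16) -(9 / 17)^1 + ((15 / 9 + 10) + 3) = -2315 / 102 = -22.70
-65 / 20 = -13 / 4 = -3.25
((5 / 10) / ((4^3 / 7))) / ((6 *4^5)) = 7 / 786432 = 0.00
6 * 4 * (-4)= -96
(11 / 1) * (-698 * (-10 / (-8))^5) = -11996875 / 512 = -23431.40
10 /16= 5 /8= 0.62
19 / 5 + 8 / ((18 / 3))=77 / 15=5.13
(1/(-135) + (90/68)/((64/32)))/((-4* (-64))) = 6007/2350080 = 0.00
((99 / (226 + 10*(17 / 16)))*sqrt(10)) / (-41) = -264*sqrt(10) / 25871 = -0.03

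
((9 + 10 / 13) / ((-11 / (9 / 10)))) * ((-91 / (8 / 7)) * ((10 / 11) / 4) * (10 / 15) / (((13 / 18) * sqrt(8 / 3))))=168021 * sqrt(6) / 50336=8.18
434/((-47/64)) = -27776/47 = -590.98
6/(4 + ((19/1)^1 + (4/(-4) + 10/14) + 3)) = 7/30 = 0.23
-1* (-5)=5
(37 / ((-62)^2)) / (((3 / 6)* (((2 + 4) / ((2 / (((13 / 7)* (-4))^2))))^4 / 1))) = 213297637 / 8322717457234132992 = 0.00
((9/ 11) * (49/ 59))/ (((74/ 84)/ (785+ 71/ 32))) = 233293851/ 384208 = 607.21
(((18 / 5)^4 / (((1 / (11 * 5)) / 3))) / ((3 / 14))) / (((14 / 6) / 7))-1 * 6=48498162 / 125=387985.30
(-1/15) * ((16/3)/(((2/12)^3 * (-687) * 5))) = 128/5725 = 0.02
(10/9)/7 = 10/63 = 0.16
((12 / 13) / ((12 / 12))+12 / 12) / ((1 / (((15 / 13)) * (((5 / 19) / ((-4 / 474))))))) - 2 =-457219 / 6422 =-71.20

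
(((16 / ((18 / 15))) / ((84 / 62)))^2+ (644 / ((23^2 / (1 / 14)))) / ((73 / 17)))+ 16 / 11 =7207591222 / 73303461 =98.33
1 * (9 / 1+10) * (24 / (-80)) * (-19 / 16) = 1083 / 160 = 6.77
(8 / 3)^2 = 64 / 9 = 7.11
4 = 4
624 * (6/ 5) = 3744/ 5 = 748.80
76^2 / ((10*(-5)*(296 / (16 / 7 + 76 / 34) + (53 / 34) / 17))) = -449032016 / 254849825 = -1.76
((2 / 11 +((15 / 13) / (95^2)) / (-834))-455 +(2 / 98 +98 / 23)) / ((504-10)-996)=36434459083017 / 40596227051380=0.90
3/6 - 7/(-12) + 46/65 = 1397/780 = 1.79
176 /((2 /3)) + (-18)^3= -5568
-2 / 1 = -2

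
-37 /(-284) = 37 /284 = 0.13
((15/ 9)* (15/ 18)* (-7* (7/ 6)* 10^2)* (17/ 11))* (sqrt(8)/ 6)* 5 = -2603125* sqrt(2)/ 891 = -4131.73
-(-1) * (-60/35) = -12/7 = -1.71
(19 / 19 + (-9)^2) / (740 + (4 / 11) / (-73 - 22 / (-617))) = 0.11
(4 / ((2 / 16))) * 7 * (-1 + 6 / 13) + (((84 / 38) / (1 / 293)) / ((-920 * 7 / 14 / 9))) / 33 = -75613727 / 624910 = -121.00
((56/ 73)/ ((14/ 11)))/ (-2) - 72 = -5278/ 73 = -72.30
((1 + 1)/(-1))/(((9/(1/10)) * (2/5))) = -1/18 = -0.06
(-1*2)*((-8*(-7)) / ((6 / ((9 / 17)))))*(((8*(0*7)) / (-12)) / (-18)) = 0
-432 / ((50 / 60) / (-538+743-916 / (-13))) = -9281952 / 65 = -142799.26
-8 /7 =-1.14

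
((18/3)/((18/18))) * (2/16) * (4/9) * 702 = 234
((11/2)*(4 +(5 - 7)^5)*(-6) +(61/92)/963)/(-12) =-81862765/1063152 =-77.00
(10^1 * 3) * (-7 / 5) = -42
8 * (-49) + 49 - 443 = -786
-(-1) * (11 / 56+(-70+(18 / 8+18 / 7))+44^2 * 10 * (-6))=-6508599 / 56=-116224.98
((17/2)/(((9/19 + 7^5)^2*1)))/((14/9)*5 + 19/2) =55233/31715566331804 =0.00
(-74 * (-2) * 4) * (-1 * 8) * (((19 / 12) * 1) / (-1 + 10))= -22496 / 27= -833.19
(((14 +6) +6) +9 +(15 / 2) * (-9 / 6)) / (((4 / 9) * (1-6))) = -171 / 16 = -10.69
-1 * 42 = -42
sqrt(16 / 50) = 2* sqrt(2) / 5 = 0.57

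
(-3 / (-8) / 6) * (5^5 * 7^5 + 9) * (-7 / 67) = -91913297 / 268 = -342960.06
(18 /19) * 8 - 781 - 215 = -18780 /19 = -988.42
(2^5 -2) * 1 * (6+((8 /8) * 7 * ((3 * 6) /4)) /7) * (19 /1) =5985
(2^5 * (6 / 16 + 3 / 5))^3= 3796416 / 125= 30371.33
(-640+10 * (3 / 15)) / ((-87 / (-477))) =-3498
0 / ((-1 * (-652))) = 0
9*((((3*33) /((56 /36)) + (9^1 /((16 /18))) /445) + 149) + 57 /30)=9624555 /4984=1931.09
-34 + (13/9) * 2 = -280/9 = -31.11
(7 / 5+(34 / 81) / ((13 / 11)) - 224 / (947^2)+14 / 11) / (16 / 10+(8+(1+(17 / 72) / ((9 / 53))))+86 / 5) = 0.10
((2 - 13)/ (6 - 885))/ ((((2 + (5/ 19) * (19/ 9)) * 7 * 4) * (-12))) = -11/ 754768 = -0.00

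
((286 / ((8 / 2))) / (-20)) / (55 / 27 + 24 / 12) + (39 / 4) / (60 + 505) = -427791 / 492680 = -0.87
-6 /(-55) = 6 /55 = 0.11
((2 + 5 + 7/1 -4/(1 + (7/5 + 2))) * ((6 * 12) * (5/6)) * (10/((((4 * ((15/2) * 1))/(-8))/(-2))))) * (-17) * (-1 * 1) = 783360/11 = 71214.55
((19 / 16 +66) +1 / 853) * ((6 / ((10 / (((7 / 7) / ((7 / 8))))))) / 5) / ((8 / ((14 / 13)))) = 2750973 / 2217800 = 1.24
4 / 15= 0.27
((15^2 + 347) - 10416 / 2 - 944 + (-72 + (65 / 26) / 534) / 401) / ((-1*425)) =2389812331 / 182013900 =13.13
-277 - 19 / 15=-4174 / 15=-278.27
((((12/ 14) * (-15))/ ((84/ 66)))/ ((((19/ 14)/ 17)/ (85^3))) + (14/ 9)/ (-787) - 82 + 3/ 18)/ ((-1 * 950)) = 146416016826607/ 1789874100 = 81802.41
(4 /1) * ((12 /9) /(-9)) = -16 /27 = -0.59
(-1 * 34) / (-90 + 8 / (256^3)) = 71303168 / 188743679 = 0.38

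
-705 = -705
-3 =-3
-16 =-16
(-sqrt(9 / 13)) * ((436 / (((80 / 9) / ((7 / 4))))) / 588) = -981 * sqrt(13) / 29120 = -0.12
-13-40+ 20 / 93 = -4909 / 93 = -52.78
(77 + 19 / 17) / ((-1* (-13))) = 1328 / 221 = 6.01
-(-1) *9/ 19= 9/ 19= 0.47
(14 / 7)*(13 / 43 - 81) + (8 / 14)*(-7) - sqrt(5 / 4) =-166.51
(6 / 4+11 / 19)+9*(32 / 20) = 3131 / 190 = 16.48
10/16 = 5/8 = 0.62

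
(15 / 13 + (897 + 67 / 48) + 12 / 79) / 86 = 44351689 / 4239456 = 10.46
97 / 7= 13.86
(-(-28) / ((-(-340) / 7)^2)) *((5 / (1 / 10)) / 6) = 343 / 3468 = 0.10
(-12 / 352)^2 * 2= 0.00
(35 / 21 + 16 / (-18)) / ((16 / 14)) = 49 / 72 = 0.68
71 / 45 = 1.58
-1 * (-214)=214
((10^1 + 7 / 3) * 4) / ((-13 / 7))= -1036 / 39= -26.56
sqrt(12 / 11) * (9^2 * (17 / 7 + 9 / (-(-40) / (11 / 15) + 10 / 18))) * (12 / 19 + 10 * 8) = 17680.89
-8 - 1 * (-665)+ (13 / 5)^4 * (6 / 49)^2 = 986938821 / 1500625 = 657.69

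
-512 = -512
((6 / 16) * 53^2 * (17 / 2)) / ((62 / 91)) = 13036569 / 992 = 13141.70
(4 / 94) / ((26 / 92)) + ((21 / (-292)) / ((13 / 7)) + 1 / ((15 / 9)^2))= 161891 / 343100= 0.47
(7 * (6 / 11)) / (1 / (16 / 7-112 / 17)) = -3072 / 187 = -16.43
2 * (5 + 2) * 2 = 28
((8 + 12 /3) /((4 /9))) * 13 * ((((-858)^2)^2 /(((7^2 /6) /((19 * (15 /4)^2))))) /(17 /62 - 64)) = -2100742562868077700 /21511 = -97658991347128.34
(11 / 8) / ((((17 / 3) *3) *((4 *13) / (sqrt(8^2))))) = 0.01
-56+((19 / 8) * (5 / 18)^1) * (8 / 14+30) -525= -282659 / 504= -560.83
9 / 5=1.80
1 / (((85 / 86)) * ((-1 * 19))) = -86 / 1615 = -0.05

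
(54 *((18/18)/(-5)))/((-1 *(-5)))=-54/25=-2.16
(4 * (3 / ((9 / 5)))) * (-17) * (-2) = 680 / 3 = 226.67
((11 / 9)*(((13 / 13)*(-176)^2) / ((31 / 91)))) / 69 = 31006976 / 19251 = 1610.67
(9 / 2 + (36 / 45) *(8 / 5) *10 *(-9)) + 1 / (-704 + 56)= -110.70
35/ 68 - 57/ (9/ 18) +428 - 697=-26009/ 68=-382.49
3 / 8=0.38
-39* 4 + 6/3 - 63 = -217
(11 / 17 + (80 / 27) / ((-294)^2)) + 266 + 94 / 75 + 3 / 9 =66512121538 / 247963275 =268.23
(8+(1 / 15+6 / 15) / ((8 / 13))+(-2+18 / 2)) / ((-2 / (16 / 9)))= -1891 / 135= -14.01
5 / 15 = 1 / 3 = 0.33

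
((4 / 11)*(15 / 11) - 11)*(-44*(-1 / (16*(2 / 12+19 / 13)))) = -49569 / 2794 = -17.74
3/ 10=0.30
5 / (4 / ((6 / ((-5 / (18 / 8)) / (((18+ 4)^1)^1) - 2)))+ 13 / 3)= 1485 / 871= 1.70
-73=-73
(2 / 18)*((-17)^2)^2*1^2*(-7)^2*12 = 16370116 / 3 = 5456705.33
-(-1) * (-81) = -81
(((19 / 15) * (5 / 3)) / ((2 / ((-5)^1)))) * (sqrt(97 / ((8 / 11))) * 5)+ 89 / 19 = 89 / 19 - 475 * sqrt(2134) / 72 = -300.08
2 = 2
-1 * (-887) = 887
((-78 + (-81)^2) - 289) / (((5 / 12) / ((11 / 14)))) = 408804 / 35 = 11680.11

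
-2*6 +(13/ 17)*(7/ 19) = -3785/ 323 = -11.72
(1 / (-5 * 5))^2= 1 / 625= 0.00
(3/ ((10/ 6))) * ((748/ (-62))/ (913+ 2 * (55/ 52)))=-2652/ 111755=-0.02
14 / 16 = 0.88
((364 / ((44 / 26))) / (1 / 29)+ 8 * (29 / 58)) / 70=34329 / 385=89.17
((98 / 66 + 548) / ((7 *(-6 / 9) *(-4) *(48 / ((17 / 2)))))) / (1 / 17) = 5240437 / 59136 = 88.62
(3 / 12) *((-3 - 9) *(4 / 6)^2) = -4 / 3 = -1.33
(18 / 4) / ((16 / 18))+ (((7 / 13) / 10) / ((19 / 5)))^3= 1220607749 / 241107568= 5.06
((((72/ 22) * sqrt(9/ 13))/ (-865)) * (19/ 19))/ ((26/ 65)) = -54 * sqrt(13)/ 24739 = -0.01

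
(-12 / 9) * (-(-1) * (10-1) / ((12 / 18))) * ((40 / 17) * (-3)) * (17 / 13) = 2160 / 13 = 166.15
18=18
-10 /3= -3.33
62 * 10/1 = 620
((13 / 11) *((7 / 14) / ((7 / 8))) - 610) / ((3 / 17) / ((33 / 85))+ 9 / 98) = -656852 / 589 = -1115.20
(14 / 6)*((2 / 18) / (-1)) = -7 / 27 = -0.26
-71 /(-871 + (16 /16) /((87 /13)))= 6177 /75764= 0.08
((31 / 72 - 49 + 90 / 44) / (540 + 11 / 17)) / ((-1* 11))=626399 / 80071992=0.01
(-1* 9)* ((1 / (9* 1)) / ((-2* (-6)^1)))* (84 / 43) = -7 / 43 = -0.16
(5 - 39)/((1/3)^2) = -306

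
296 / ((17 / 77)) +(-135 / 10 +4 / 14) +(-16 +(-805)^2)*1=154542085 / 238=649336.49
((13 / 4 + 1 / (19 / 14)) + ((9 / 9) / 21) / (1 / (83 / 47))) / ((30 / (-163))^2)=8113348961 / 67510800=120.18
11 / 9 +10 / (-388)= 2089 / 1746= 1.20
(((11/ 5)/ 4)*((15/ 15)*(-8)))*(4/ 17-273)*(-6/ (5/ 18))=-11017512/ 425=-25923.56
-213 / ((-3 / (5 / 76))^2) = -1775 / 17328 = -0.10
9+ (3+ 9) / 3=13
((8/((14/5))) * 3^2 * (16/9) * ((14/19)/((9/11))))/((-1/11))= -452.87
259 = 259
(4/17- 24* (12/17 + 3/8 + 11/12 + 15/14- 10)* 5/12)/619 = 99311/883932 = 0.11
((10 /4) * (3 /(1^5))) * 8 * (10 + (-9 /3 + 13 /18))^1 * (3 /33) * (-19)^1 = -26410 /33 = -800.30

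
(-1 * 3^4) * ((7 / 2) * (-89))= 50463 / 2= 25231.50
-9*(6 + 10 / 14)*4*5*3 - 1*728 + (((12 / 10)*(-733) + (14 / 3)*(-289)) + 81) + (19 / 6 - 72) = -459887 / 70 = -6569.81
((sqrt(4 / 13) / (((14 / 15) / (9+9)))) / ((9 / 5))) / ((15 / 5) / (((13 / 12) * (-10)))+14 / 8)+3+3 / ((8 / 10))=3000 * sqrt(13) / 2681+27 / 4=10.78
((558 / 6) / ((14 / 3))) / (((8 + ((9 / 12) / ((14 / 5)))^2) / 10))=624960 / 25313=24.69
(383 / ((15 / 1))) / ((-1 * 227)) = -0.11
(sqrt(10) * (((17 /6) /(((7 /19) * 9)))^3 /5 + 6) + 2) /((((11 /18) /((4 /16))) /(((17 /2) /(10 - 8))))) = 153 /44 + 28118048059 * sqrt(10) /2640496320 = 37.15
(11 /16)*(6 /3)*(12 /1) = 33 /2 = 16.50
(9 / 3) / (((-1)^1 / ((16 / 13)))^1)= -48 / 13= -3.69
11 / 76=0.14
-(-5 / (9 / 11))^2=-37.35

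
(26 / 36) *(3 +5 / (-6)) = 169 / 108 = 1.56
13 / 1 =13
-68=-68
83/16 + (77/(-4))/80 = 1583/320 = 4.95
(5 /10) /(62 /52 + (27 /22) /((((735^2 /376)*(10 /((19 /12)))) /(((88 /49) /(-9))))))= 1720616625 /4102916003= 0.42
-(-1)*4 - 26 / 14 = 15 / 7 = 2.14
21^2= 441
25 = 25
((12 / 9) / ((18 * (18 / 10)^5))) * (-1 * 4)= -25000 / 1594323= -0.02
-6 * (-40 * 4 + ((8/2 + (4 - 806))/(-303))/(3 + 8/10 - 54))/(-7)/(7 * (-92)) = 6086235/28570577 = 0.21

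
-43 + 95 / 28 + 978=26275 / 28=938.39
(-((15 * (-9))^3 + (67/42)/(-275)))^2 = 807544719180148954489/133402500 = 6053445169169.61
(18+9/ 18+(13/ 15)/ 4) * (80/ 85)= 4492/ 255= 17.62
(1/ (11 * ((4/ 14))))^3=343/ 10648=0.03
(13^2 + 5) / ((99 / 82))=144.12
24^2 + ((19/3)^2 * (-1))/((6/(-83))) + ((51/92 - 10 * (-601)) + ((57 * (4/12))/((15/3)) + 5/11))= 976242701/136620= 7145.68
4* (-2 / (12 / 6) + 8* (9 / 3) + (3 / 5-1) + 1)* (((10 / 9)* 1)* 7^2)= 46256 / 9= 5139.56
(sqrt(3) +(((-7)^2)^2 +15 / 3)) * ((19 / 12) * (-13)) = -99047 / 2 - 247 * sqrt(3) / 12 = -49559.15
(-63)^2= 3969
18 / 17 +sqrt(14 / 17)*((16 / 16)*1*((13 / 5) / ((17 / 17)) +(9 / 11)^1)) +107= 188*sqrt(238) / 935 +1837 / 17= 111.16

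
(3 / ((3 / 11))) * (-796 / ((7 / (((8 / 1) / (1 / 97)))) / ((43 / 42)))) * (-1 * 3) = 146085104 / 49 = 2981328.65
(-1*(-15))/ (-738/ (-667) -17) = -10005/ 10601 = -0.94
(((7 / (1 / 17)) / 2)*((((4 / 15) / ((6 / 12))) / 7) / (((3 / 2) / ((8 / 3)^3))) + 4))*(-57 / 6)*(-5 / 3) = 3408619 / 729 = 4675.75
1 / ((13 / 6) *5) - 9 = -579 / 65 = -8.91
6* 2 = 12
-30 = -30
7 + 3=10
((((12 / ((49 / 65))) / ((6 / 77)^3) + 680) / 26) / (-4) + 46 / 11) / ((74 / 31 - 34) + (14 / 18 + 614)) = -208015673 / 372264464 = -0.56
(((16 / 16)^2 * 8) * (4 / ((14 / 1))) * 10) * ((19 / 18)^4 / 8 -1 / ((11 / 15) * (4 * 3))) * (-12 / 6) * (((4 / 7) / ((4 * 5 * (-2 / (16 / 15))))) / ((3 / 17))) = 26096428 / 159137055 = 0.16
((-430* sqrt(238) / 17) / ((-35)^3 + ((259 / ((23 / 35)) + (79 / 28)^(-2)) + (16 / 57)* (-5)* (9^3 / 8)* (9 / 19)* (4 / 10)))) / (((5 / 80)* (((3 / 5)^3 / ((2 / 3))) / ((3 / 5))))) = 2228217989000* sqrt(238) / 126372245000931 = 0.27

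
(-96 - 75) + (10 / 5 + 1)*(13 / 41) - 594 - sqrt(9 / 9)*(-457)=-307.05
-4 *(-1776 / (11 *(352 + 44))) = 1.63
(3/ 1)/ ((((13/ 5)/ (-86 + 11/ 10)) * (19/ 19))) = -2547/ 26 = -97.96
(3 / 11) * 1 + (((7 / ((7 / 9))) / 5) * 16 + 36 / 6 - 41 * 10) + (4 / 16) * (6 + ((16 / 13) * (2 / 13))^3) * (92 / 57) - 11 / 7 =-39623631712766 / 105924323505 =-374.07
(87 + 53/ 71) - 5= 5875/ 71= 82.75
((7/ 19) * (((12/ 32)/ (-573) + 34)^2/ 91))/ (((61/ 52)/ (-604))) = -2409.65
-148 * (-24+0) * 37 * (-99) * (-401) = 5217401376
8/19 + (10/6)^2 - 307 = -51950/171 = -303.80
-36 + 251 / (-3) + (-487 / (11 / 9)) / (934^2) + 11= -3128281765 / 28787748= -108.67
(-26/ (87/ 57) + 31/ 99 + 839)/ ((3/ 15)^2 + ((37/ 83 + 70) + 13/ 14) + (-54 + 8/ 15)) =68580136100/ 1496882937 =45.82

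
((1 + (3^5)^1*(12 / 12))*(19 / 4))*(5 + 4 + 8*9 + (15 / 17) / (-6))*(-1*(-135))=430122285 / 34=12650655.44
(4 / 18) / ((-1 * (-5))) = 0.04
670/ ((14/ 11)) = 3685/ 7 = 526.43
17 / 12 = 1.42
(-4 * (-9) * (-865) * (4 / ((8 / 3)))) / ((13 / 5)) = -233550 / 13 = -17965.38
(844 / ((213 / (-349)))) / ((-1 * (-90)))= -147278 / 9585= -15.37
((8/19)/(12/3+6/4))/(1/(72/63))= 128/1463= 0.09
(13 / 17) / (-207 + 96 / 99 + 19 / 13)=-5577 / 1491920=-0.00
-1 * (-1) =1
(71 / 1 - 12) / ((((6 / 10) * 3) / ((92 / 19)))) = 27140 / 171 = 158.71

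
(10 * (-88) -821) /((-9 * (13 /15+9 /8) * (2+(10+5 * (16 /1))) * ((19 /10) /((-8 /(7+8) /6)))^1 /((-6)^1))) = 30240 /104443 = 0.29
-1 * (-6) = 6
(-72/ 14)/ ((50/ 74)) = -1332/ 175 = -7.61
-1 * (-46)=46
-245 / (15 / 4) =-196 / 3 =-65.33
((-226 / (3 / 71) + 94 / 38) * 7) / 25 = -2133131 / 1425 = -1496.93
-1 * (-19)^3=6859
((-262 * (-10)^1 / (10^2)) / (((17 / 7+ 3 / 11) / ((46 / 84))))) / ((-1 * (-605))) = 3013 / 343200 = 0.01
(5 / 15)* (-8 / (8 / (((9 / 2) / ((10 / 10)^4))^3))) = -243 / 8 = -30.38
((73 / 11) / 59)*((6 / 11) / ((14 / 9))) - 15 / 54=-0.24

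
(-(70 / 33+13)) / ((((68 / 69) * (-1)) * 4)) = 11477 / 2992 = 3.84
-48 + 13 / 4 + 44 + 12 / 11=15 / 44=0.34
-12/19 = -0.63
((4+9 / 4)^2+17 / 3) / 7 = 2147 / 336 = 6.39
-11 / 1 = -11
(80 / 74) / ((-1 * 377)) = -0.00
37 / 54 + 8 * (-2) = -827 / 54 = -15.31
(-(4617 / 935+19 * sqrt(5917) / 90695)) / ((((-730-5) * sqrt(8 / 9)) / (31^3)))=566029 * sqrt(2) * (sqrt(5917)+23571) / 88881100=212.98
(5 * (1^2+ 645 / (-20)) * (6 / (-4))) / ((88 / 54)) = 50625 / 352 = 143.82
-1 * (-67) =67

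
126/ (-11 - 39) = -63/ 25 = -2.52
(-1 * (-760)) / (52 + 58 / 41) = 3116 / 219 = 14.23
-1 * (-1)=1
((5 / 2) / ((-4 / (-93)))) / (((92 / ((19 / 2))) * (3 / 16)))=2945 / 92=32.01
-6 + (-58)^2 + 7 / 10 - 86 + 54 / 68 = 278247 / 85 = 3273.49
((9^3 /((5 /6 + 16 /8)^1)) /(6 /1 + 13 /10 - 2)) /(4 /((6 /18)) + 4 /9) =98415 /25228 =3.90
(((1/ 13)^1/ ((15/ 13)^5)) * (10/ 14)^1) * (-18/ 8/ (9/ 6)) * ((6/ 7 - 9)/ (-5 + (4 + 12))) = 542659/ 18191250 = 0.03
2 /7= 0.29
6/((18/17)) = 17/3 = 5.67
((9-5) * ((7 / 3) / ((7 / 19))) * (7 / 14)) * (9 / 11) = 114 / 11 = 10.36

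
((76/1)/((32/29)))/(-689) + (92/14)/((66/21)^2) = 0.57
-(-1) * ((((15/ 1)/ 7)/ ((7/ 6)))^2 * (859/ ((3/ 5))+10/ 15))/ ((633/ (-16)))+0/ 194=-61876800/ 506611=-122.14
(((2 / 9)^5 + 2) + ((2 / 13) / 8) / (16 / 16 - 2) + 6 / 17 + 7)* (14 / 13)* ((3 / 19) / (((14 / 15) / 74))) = 90139693595 / 716290614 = 125.84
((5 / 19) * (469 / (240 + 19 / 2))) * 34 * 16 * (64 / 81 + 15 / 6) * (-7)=-4759562080 / 767961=-6197.66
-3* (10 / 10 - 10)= 27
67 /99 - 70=-6863 /99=-69.32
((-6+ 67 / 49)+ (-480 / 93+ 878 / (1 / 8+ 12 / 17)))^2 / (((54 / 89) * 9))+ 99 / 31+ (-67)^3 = -1432555304452895827 / 14318868607974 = -100046.68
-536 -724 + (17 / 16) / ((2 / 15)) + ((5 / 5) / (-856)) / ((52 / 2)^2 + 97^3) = -3915486062299 / 3127306976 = -1252.03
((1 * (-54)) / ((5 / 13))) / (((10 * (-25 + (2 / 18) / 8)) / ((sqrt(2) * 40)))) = 202176 * sqrt(2) / 8995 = 31.79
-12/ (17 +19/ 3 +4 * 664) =-18/ 4019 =-0.00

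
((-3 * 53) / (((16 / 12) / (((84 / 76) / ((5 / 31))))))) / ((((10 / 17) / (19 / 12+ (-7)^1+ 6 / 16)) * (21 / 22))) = 111528483 / 15200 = 7337.40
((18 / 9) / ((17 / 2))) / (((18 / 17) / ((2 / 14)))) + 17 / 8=1087 / 504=2.16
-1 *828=-828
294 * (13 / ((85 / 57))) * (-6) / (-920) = 326781 / 19550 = 16.72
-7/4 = -1.75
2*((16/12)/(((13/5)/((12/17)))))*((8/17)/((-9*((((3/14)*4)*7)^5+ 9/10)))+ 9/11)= 17133925280/28925635167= 0.59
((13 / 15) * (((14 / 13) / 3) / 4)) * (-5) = -7 / 18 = -0.39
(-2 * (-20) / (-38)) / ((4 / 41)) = -205 / 19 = -10.79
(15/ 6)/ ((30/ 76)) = 19/ 3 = 6.33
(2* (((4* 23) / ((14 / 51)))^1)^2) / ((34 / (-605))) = -195867540 / 49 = -3997296.73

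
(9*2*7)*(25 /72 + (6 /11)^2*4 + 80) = 4972471 /484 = 10273.70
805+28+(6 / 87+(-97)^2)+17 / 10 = 2970693 / 290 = 10243.77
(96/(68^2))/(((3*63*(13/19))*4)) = 0.00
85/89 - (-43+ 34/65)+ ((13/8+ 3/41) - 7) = 72351197/1897480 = 38.13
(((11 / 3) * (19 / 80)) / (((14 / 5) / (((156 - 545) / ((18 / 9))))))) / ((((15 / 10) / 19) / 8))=-1544719 / 252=-6129.84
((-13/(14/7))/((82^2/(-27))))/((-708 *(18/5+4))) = -585/120601664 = -0.00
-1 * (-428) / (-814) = -214 / 407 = -0.53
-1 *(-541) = 541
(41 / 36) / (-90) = -41 / 3240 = -0.01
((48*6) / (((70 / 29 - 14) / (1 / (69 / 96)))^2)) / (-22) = -53824 / 285131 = -0.19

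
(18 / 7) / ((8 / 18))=81 / 14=5.79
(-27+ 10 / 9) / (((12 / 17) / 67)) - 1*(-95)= -255127 / 108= -2362.29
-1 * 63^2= -3969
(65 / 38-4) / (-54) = 29 / 684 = 0.04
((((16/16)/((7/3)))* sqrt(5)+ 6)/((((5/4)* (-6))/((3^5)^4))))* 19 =-264995614476/5- 132497807238* sqrt(5)/35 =-61464097291.02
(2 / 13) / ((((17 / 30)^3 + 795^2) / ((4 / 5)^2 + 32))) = 1762560 / 221840838869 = 0.00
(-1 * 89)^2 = 7921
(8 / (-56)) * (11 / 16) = -0.10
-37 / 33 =-1.12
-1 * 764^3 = -445943744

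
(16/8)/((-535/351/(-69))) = 48438/535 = 90.54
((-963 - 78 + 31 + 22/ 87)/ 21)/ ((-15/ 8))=25.64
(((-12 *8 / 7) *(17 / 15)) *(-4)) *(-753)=-1638528 / 35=-46815.09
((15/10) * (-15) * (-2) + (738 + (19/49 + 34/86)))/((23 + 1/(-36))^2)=2140254576/1441038403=1.49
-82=-82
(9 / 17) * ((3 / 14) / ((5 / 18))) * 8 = 1944 / 595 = 3.27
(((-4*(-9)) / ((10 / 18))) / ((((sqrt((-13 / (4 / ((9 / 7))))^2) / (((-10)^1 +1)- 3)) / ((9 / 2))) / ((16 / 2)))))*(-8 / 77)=696.03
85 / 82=1.04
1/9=0.11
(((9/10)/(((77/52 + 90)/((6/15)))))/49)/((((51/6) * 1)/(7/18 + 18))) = 17212/99064525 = 0.00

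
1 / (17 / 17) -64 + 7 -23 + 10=-69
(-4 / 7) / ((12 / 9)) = -3 / 7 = -0.43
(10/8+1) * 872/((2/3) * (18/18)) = 2943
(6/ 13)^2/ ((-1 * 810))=-2/ 7605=-0.00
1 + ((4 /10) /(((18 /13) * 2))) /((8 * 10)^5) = 294912000013 /294912000000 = 1.00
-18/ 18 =-1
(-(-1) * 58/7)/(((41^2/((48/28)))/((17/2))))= 5916/82369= 0.07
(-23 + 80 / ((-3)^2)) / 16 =-127 / 144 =-0.88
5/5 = 1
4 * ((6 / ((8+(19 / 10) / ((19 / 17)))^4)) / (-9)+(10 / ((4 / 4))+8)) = 19122244696 / 265587843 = 72.00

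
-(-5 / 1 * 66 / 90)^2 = -121 / 9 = -13.44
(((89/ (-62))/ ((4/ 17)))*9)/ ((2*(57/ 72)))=-34.68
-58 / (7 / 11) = -638 / 7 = -91.14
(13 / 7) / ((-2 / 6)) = -39 / 7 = -5.57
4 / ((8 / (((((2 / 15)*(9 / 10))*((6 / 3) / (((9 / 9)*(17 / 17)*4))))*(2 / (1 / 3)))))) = 9 / 50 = 0.18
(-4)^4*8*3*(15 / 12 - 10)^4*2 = 72030000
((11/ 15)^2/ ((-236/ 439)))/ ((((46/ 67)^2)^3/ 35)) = -33635411617045777/ 100617033035520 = -334.29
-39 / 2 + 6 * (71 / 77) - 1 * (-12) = -1.97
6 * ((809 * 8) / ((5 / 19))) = 737808 / 5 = 147561.60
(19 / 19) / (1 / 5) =5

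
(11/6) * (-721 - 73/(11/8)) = -8515/6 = -1419.17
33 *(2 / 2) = 33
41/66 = 0.62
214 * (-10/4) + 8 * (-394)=-3687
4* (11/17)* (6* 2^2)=1056/17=62.12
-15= -15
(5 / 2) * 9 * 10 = 225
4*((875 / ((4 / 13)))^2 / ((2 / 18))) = 1164515625 / 4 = 291128906.25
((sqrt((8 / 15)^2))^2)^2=4096 / 50625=0.08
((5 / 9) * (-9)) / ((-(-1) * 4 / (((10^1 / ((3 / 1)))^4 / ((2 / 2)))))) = -12500 / 81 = -154.32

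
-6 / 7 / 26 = -3 / 91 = -0.03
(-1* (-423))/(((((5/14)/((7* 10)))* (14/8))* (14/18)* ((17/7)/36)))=15349824/17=902930.82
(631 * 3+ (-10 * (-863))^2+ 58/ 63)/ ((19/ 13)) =60998132221/ 1197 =50959174.79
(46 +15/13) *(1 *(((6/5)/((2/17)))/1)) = 31263/65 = 480.97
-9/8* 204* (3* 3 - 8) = -459/2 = -229.50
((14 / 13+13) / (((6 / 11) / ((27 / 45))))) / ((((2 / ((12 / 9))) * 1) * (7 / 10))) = 1342 / 91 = 14.75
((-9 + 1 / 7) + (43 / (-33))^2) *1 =-54575 / 7623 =-7.16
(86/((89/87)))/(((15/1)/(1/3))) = 2494/1335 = 1.87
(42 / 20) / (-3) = -0.70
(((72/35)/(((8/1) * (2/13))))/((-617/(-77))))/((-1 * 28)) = -0.01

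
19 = 19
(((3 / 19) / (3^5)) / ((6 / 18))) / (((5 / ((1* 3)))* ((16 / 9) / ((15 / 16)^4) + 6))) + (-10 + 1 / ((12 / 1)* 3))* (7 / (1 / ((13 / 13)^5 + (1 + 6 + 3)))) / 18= -993267676871 / 23283998856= -42.66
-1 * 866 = -866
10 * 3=30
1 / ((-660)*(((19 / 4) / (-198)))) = 6 / 95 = 0.06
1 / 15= 0.07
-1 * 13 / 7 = -13 / 7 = -1.86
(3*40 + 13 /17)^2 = 4214809 /289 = 14584.11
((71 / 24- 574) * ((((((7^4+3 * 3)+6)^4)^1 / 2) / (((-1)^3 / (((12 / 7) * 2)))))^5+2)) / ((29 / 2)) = 78287761152355332306880880108777284233966192631634360810060971194281162525345 / 2924418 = 26770373165653929194417790000000000000000000000000000000000000000000000.00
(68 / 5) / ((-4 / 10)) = -34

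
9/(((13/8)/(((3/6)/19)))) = 36/247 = 0.15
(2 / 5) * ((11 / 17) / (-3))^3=-2662 / 663255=-0.00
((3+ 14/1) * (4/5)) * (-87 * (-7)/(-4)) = -10353/5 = -2070.60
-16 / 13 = -1.23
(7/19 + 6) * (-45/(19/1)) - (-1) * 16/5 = -21449/1805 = -11.88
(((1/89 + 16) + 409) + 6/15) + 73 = 221793/445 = 498.41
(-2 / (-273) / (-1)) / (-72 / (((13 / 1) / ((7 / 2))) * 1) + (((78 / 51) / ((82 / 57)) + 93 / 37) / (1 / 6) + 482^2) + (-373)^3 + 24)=51578 / 363726389268837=0.00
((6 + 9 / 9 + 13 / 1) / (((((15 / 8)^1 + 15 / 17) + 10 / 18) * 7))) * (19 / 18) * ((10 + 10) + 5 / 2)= 116280 / 5677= 20.48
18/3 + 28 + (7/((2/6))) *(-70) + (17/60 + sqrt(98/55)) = -86143/60 + 7 *sqrt(110)/55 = -1434.38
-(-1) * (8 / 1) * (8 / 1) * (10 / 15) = 128 / 3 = 42.67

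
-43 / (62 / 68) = -1462 / 31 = -47.16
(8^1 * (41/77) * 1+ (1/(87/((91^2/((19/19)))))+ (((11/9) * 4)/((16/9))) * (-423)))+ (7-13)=-28666531/26796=-1069.81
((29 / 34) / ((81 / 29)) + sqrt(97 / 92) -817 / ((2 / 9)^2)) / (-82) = 91124047 / 451656 -sqrt(2231) / 3772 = 201.74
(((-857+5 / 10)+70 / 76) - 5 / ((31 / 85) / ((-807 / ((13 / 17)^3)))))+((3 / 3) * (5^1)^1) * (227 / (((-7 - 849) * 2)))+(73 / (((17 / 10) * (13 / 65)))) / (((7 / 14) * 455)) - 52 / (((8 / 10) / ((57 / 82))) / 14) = 251340107403011919 / 10808860955984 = 23253.15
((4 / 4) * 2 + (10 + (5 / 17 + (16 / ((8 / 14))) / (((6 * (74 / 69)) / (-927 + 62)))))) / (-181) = 2359772 / 113849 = 20.73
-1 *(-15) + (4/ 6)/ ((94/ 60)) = 725/ 47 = 15.43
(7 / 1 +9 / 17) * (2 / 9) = 256 / 153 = 1.67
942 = 942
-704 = -704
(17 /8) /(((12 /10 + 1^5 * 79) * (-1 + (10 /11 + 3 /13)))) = 2431 /12832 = 0.19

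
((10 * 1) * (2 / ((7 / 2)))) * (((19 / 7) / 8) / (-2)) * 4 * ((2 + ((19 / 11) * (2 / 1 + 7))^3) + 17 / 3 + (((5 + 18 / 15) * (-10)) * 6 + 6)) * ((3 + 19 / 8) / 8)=-494934515 / 55902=-8853.61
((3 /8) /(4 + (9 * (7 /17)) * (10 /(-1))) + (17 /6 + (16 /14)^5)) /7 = 1081699625 /1586849712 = 0.68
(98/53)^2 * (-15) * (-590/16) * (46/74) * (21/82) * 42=107763542775/8522506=12644.58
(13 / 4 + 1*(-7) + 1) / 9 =-11 / 36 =-0.31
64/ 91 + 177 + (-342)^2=10659895/ 91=117141.70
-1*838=-838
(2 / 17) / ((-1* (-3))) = 0.04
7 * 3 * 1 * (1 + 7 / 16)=30.19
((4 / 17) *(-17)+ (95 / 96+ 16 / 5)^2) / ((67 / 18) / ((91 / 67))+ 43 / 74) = 10513528207 / 2576768000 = 4.08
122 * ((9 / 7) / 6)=26.14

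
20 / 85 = 4 / 17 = 0.24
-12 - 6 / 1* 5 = -42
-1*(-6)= 6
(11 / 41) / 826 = 11 / 33866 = 0.00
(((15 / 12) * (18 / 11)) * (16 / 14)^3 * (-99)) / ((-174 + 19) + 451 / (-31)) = 44640 / 25039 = 1.78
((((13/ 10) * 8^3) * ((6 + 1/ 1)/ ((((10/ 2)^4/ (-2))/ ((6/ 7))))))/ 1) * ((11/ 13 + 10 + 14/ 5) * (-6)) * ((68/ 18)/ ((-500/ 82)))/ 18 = -36.02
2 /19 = 0.11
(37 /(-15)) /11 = -37 /165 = -0.22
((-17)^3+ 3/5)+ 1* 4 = -24542/5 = -4908.40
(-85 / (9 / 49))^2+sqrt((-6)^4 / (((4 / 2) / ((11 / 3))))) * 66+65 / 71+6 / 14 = 396 * sqrt(66)+8621624933 / 40257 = 217381.73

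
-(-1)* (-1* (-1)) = 1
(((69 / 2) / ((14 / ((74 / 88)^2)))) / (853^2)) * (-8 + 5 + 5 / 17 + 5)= 3683979 / 670517887424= 0.00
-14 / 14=-1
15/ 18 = 5/ 6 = 0.83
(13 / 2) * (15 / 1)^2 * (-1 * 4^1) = -5850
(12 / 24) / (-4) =-1 / 8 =-0.12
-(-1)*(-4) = -4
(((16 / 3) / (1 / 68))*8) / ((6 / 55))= 239360 / 9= 26595.56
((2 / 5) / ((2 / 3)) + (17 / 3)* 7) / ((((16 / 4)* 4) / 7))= 1057 / 60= 17.62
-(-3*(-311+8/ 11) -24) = -9975/ 11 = -906.82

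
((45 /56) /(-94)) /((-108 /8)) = 5 /7896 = 0.00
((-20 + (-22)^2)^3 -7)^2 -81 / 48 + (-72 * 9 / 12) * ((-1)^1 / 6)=159671647035065221 / 16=9979477939691576.31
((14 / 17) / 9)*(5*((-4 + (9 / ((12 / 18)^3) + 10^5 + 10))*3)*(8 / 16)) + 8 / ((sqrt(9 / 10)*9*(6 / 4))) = 16*sqrt(10) / 81 + 28010185 / 408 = 68653.04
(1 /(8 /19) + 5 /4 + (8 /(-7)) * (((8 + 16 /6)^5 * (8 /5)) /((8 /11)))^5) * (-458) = 100398757950170798797967577104449257512975553367 /74137753326262500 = 1354219050965031347557688000000.00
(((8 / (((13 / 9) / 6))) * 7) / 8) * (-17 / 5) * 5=-6426 / 13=-494.31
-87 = -87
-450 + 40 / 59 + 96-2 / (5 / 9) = -105292 / 295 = -356.92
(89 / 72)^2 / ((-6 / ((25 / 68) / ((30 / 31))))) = -1227755 / 12690432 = -0.10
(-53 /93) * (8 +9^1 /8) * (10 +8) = -11607 /124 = -93.60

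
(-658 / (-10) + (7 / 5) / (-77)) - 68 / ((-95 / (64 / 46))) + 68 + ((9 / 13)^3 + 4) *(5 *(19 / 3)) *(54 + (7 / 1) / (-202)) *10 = 1186572098825587 / 15999883185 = 74161.30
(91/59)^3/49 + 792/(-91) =-8.63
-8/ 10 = -4/ 5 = -0.80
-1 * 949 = -949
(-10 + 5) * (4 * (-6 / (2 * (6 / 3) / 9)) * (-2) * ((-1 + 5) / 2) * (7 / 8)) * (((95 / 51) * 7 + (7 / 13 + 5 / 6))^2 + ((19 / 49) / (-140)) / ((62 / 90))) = -29119545377805 / 148378958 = -196251.18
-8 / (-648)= 1 / 81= 0.01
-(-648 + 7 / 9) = 5825 / 9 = 647.22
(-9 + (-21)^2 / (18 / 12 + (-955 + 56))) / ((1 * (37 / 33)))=-562221 / 66415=-8.47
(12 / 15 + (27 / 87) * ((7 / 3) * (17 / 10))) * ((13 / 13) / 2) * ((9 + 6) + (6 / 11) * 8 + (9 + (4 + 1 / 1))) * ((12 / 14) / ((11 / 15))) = 1945467 / 49126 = 39.60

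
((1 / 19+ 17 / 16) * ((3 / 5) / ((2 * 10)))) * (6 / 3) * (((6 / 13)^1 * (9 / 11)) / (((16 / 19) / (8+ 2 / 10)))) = 1125819 / 4576000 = 0.25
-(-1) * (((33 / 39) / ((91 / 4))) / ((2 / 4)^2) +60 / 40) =3901 / 2366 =1.65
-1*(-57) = 57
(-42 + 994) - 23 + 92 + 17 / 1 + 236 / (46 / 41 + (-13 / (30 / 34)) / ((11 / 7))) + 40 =58595746 / 55837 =1049.41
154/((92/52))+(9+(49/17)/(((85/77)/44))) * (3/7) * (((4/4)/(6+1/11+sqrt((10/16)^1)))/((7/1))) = 1692550835426/19165993035 - 43322114 * sqrt(10)/833304045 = 88.15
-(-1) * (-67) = -67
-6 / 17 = -0.35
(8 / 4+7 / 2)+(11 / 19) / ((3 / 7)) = 781 / 114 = 6.85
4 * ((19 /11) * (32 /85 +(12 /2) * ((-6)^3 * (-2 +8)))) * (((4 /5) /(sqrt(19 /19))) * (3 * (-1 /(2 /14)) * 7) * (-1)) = -29535550464 /4675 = -6317764.81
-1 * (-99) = 99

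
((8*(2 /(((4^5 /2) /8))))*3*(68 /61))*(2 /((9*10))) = 17 /915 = 0.02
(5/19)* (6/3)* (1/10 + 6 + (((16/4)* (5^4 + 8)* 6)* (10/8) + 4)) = 190001/19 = 10000.05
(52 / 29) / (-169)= -4 / 377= -0.01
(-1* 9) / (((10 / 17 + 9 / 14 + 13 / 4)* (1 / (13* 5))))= -30940 / 237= -130.55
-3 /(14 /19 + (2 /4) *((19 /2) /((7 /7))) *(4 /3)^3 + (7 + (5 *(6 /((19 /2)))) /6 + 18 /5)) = -7695 /59309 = -0.13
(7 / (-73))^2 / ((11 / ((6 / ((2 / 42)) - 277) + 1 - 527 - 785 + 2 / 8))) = -286503 / 234476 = -1.22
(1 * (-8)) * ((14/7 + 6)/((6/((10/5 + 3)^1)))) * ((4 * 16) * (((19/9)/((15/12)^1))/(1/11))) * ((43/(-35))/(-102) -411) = 1256040214528/48195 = 26061629.10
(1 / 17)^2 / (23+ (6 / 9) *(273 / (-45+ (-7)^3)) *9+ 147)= 194 / 9294529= 0.00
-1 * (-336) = 336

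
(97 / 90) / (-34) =-97 / 3060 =-0.03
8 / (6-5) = 8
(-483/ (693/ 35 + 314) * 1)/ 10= -483/ 3338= -0.14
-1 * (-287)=287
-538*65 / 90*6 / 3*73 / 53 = -510562 / 477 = -1070.36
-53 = -53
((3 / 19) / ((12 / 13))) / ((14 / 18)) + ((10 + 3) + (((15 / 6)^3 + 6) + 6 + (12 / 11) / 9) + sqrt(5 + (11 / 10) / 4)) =sqrt(2110) / 20 + 1438403 / 35112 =43.26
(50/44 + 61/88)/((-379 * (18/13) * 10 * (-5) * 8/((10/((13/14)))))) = 1127/12006720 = 0.00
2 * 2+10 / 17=78 / 17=4.59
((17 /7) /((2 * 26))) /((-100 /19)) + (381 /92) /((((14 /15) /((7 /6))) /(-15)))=-32507777 /418600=-77.66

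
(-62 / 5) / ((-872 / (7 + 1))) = 62 / 545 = 0.11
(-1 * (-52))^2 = 2704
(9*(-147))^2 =1750329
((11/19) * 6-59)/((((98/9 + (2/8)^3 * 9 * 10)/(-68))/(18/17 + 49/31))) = 1690565760/2085649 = 810.57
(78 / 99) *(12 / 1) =104 / 11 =9.45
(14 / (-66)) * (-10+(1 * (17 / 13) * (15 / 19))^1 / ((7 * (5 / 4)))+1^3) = 1.88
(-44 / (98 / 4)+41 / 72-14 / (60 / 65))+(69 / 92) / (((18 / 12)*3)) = -57247 / 3528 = -16.23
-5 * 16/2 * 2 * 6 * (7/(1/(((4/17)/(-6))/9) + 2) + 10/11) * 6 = -361728/143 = -2529.57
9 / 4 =2.25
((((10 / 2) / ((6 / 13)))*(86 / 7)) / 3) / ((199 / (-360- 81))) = -19565 / 199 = -98.32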